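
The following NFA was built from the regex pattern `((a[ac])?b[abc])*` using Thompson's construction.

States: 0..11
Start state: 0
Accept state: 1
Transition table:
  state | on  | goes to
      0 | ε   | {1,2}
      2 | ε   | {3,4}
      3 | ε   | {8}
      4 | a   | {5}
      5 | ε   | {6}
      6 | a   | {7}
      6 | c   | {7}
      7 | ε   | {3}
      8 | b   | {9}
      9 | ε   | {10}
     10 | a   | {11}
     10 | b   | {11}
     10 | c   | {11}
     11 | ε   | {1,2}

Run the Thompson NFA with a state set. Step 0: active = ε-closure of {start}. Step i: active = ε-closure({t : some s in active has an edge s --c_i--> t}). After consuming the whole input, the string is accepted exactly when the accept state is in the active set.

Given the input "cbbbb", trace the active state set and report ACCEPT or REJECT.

Answer: REJECT

Derivation:
start: ε-closure({0}) = {0,1,2,3,4,8}
'c' @ 1: {}  — no active states
rest 'bbbb' ignored (set empty)
after full input: {}  (accept=1 not in)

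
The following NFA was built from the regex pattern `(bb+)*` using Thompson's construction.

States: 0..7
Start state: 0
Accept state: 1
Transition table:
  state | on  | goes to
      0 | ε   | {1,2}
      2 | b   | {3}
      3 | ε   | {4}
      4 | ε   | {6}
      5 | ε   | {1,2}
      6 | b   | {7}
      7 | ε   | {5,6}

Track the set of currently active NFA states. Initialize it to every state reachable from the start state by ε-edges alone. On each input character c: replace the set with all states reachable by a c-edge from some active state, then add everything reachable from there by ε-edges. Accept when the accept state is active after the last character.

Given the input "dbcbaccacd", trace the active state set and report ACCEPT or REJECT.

Answer: REJECT

Derivation:
start: ε-closure({0}) = {0,1,2}
'd' @ 1: {}  — no active states
rest 'bcbaccacd' ignored (set empty)
after full input: {}  (accept=1 not in)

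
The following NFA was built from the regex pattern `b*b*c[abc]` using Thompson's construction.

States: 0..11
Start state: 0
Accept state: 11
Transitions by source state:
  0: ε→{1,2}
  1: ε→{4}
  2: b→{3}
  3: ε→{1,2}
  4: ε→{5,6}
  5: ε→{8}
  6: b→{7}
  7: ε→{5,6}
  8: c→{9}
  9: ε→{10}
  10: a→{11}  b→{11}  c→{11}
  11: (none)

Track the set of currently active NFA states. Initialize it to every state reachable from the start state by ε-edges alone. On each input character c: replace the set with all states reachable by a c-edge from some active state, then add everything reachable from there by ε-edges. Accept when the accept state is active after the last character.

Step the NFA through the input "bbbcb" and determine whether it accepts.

start: ε-closure({0}) = {0,1,2,4,5,6,8}
'b' @ 1: {1,2,3,4,5,6,7,8}
'b' @ 2: {1,2,3,4,5,6,7,8}
'b' @ 3: {1,2,3,4,5,6,7,8}
'c' @ 4: {9,10}
'b' @ 5: {11}  ✓accept
after full input: {11}  (accept=11 in)

Answer: ACCEPT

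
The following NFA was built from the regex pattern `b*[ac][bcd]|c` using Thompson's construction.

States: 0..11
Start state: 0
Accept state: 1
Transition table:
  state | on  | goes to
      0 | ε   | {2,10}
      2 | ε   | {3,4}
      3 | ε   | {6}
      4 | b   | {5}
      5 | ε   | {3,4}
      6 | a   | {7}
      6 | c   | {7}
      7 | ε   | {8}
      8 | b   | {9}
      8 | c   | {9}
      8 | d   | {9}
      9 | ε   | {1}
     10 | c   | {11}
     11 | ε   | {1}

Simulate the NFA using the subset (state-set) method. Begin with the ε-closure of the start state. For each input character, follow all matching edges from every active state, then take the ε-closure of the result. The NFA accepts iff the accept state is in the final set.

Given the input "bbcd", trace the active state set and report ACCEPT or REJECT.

initial (ε-close {0}): {0,2,3,4,6,10}
'b' @ 1: {3,4,5,6}
'b' @ 2: {3,4,5,6}
'c' @ 3: {7,8}
'd' @ 4: {1,9}  (accept∈set)
after full input: {1,9}  (accept=1 in)

Answer: ACCEPT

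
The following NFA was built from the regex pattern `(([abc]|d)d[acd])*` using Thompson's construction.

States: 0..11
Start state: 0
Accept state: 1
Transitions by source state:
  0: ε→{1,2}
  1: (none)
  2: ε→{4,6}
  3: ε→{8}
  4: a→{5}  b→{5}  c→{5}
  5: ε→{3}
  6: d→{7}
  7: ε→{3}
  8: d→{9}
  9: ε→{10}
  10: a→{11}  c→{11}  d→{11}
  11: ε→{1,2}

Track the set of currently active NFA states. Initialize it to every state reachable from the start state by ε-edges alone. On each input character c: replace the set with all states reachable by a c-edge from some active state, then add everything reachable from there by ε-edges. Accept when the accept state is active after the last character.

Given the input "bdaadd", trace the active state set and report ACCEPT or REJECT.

start: ε-closure({0}) = {0,1,2,4,6}
'b' @ 1: {3,5,8}
'd' @ 2: {9,10}
'a' @ 3: {1,2,4,6,11}  [accepting]
'a' @ 4: {3,5,8}
'd' @ 5: {9,10}
'd' @ 6: {1,2,4,6,11}  [accepting]
after full input: {1,2,4,6,11}  (accept=1 in)

Answer: ACCEPT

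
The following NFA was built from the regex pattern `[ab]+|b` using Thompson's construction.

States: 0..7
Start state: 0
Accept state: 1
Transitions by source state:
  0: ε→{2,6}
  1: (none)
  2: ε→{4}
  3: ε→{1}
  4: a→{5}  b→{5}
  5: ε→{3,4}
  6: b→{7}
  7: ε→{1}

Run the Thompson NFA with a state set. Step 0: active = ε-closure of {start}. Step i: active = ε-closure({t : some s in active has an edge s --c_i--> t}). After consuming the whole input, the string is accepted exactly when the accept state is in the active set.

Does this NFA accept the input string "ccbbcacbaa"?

start: ε-closure({0}) = {0,2,4,6}
'c' @ 1: {}  — dead — no transitions
rest 'cbbcacbaa' ignored (set empty)
end set {} — state 1 not in

Answer: REJECT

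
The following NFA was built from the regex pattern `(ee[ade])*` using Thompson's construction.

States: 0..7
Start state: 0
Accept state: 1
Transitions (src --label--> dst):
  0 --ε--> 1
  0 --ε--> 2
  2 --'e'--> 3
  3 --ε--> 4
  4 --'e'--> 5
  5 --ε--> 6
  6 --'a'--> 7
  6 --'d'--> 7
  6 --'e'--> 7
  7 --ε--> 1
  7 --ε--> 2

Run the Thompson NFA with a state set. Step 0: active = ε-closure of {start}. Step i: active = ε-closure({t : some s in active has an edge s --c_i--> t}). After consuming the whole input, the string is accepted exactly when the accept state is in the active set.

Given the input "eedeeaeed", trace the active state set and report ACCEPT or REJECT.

initial (ε-close {0}): {0,1,2}
'e' @ 1: {3,4}
'e' @ 2: {5,6}
'd' @ 3: {1,2,7}  (accept∈set)
'e' @ 4: {3,4}
'e' @ 5: {5,6}
'a' @ 6: {1,2,7}  (accept∈set)
'e' @ 7: {3,4}
'e' @ 8: {5,6}
'd' @ 9: {1,2,7}  (accept∈set)
final: {1,2,7}; accept 1 in set

Answer: ACCEPT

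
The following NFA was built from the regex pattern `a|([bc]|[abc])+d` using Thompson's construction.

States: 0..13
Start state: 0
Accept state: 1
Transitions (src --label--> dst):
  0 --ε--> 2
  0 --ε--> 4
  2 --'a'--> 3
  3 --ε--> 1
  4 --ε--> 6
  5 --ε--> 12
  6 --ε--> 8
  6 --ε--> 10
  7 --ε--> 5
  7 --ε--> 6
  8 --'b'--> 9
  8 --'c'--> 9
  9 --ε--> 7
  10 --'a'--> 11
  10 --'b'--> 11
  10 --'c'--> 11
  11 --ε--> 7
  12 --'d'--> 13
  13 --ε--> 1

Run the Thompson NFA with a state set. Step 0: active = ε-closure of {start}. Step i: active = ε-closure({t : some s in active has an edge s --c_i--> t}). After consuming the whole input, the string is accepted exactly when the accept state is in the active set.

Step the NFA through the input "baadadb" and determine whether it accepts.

Answer: REJECT

Derivation:
initial (ε-close {0}): {0,2,4,6,8,10}
'b' @ 1: {5,6,7,8,9,10,11,12}
'a' @ 2: {5,6,7,8,10,11,12}
'a' @ 3: {5,6,7,8,10,11,12}
'd' @ 4: {1,13}  [accepting]
'a' @ 5: {}  — state set empty
rest 'db' ignored (set empty)
after full input: {}  (accept=1 not in)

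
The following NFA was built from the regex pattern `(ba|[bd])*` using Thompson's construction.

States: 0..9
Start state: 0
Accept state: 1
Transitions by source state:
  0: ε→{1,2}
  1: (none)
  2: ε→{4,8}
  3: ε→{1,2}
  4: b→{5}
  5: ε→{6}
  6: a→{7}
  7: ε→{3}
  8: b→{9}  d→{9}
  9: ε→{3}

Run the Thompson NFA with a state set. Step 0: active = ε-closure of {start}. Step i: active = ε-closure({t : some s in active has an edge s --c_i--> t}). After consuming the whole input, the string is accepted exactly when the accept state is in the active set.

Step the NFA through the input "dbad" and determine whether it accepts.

initial (ε-close {0}): {0,1,2,4,8}
'd' @ 1: {1,2,3,4,8,9}  (accept∈set)
'b' @ 2: {1,2,3,4,5,6,8,9}  (accept∈set)
'a' @ 3: {1,2,3,4,7,8}  (accept∈set)
'd' @ 4: {1,2,3,4,8,9}  (accept∈set)
end set {1,2,3,4,8,9} — state 1 in

Answer: ACCEPT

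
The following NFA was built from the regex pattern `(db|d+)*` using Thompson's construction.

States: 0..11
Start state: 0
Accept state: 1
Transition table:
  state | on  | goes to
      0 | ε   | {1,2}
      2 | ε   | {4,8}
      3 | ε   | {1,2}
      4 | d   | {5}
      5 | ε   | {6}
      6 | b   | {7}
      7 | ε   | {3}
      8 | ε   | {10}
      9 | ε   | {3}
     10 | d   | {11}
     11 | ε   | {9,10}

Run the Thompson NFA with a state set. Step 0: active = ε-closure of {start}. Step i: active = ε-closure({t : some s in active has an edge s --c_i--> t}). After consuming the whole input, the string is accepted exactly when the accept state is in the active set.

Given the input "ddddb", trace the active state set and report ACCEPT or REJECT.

Answer: ACCEPT

Derivation:
initial (ε-close {0}): {0,1,2,4,8,10}
'd' @ 1: {1,2,3,4,5,6,8,9,10,11}  [accepting]
'd' @ 2: {1,2,3,4,5,6,8,9,10,11}  [accepting]
'd' @ 3: {1,2,3,4,5,6,8,9,10,11}  [accepting]
'd' @ 4: {1,2,3,4,5,6,8,9,10,11}  [accepting]
'b' @ 5: {1,2,3,4,7,8,10}  [accepting]
end set {1,2,3,4,7,8,10} — state 1 in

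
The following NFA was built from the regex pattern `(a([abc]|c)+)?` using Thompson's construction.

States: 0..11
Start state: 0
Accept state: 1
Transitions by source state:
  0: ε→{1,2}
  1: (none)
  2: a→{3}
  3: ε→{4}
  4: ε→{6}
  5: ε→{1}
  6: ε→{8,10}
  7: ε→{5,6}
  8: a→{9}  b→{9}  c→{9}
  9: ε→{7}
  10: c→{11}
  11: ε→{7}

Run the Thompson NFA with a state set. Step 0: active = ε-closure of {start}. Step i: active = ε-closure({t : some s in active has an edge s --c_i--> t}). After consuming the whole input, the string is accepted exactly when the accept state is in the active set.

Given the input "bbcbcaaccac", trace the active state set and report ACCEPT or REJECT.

Answer: REJECT

Derivation:
start: ε-closure({0}) = {0,1,2}
'b' @ 1: {}  — no active states
rest 'bcbcaaccac' ignored (set empty)
after full input: {}  (accept=1 not in)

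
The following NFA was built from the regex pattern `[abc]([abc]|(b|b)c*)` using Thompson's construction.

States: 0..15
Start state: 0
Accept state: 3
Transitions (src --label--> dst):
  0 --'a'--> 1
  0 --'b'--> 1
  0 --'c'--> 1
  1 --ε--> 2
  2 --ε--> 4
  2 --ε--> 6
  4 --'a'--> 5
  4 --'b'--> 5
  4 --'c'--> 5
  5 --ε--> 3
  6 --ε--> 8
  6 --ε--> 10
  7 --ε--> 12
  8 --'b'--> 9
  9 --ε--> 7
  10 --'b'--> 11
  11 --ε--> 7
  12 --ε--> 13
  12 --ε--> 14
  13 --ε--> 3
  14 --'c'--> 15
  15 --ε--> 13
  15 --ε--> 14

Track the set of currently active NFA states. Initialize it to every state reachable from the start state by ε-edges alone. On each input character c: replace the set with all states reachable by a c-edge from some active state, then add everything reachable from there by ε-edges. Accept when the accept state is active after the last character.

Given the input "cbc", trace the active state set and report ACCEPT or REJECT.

start: ε-closure({0}) = {0}
'c' @ 1: {1,2,4,6,8,10}
'b' @ 2: {3,5,7,9,11,12,13,14}  [accepting]
'c' @ 3: {3,13,14,15}  [accepting]
final: {3,13,14,15}; accept 3 in set

Answer: ACCEPT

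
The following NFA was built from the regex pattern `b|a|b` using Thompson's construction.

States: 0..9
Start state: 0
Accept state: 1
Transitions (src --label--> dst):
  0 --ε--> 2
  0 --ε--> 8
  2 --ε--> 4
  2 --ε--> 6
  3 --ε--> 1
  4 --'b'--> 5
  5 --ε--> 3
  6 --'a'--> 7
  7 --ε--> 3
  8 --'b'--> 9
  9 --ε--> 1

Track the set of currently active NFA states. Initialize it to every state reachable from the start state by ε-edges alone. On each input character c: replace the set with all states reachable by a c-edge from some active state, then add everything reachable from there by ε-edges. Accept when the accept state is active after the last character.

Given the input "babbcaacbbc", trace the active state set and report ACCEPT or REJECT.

initial (ε-close {0}): {0,2,4,6,8}
'b' @ 1: {1,3,5,9}  [accepting]
'a' @ 2: {}  — state set empty
rest 'bbcaacbbc' ignored (set empty)
after full input: {}  (accept=1 not in)

Answer: REJECT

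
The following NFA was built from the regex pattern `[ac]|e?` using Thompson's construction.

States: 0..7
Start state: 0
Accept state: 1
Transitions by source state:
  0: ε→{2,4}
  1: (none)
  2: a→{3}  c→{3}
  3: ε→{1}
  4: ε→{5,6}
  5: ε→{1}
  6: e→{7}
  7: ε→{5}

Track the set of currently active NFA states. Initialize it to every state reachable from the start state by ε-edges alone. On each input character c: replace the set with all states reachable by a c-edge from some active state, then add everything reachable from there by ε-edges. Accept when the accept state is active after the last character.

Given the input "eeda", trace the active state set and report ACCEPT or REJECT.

Answer: REJECT

Trace:
initial (ε-close {0}): {0,1,2,4,5,6}
'e' @ 1: {1,5,7}  ✓accept
'e' @ 2: {}  — no active states
rest 'da' ignored (set empty)
end set {} — state 1 not in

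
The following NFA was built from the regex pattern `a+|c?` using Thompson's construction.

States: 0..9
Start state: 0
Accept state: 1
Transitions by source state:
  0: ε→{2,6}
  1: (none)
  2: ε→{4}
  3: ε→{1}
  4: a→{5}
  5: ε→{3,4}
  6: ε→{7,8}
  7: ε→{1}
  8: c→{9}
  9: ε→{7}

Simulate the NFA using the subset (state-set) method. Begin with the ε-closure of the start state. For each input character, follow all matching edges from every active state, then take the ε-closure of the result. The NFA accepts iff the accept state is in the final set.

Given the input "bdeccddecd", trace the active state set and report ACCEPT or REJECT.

Answer: REJECT

Trace:
S₀ = ε-closure({0}) = {0,1,2,4,6,7,8}
'b' @ 1: {}  — no active states
rest 'deccddecd' ignored (set empty)
end set {} — state 1 not in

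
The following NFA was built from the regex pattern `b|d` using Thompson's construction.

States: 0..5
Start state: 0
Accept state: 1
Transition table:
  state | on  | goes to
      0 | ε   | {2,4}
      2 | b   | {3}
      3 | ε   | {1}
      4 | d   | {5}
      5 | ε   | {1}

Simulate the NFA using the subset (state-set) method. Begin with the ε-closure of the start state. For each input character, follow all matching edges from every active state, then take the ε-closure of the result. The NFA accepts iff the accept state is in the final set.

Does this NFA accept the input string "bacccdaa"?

Answer: REJECT

Trace:
S₀ = ε-closure({0}) = {0,2,4}
'b' @ 1: {1,3}  [accepting]
'a' @ 2: {}  — no active states
rest 'cccdaa' ignored (set empty)
after full input: {}  (accept=1 not in)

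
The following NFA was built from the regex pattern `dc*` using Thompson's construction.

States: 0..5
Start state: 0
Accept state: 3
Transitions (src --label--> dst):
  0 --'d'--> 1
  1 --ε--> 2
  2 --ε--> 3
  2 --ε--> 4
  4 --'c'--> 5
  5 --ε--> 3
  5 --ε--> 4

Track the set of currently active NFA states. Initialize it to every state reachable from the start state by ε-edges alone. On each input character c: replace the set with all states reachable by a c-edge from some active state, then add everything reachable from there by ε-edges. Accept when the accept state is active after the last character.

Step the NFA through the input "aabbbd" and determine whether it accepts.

initial (ε-close {0}): {0}
'a' @ 1: {}  — dead — no transitions
rest 'abbbd' ignored (set empty)
after full input: {}  (accept=3 not in)

Answer: REJECT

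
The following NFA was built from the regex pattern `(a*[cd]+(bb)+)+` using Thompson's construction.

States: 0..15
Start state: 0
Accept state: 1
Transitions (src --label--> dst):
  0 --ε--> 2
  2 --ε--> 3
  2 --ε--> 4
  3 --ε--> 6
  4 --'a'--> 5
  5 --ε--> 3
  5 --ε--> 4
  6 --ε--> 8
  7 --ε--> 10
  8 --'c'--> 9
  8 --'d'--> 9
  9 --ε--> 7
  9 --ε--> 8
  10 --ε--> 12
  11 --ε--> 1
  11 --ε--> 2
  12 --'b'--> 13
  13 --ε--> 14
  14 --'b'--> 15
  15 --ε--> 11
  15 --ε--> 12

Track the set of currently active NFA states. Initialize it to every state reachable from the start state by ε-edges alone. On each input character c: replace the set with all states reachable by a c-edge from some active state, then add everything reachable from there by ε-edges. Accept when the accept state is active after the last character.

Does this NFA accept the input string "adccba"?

Answer: REJECT

Trace:
S₀ = ε-closure({0}) = {0,2,3,4,6,8}
'a' @ 1: {3,4,5,6,8}
'd' @ 2: {7,8,9,10,12}
'c' @ 3: {7,8,9,10,12}
'c' @ 4: {7,8,9,10,12}
'b' @ 5: {13,14}
'a' @ 6: {}  — state set empty
end set {} — state 1 not in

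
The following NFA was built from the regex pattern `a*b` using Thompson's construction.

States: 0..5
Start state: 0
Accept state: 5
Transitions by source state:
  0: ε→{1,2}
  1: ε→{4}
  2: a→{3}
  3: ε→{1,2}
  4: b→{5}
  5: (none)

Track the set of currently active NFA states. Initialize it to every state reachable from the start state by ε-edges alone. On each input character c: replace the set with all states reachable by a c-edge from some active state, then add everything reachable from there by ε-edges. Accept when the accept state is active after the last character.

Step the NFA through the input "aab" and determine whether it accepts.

Answer: ACCEPT

Steps:
start: ε-closure({0}) = {0,1,2,4}
'a' @ 1: {1,2,3,4}
'a' @ 2: {1,2,3,4}
'b' @ 3: {5}  (accept∈set)
final: {5}; accept 5 in set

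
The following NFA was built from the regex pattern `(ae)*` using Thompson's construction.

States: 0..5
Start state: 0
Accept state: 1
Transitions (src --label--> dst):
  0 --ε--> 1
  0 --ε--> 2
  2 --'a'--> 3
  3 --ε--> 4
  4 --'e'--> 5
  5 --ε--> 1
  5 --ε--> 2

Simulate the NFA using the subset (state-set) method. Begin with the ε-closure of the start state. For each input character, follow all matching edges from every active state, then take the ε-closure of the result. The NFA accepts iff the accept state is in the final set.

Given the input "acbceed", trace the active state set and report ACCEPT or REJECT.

Answer: REJECT

Derivation:
initial (ε-close {0}): {0,1,2}
'a' @ 1: {3,4}
'c' @ 2: {}  — no active states
rest 'bceed' ignored (set empty)
end set {} — state 1 not in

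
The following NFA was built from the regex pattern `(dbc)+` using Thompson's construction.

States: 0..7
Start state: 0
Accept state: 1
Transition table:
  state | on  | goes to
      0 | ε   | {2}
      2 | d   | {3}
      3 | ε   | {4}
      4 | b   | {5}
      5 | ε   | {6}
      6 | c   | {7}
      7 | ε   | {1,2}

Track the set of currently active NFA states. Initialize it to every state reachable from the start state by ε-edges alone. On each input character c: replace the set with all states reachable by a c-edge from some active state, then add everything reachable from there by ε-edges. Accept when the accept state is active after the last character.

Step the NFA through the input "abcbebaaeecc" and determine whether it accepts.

initial (ε-close {0}): {0,2}
'a' @ 1: {}  — no active states
rest 'bcbebaaeecc' ignored (set empty)
final: {}; accept 1 not in set

Answer: REJECT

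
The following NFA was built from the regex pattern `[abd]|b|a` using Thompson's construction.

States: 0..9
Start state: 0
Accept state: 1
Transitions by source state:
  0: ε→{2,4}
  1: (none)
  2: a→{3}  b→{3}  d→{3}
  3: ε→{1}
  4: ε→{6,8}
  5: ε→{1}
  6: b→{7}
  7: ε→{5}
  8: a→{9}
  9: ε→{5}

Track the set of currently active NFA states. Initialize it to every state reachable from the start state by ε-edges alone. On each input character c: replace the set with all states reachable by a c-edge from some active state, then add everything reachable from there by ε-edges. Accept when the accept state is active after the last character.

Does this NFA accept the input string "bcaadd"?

S₀ = ε-closure({0}) = {0,2,4,6,8}
'b' @ 1: {1,3,5,7}  [accepting]
'c' @ 2: {}  — state set empty
rest 'aadd' ignored (set empty)
end set {} — state 1 not in

Answer: REJECT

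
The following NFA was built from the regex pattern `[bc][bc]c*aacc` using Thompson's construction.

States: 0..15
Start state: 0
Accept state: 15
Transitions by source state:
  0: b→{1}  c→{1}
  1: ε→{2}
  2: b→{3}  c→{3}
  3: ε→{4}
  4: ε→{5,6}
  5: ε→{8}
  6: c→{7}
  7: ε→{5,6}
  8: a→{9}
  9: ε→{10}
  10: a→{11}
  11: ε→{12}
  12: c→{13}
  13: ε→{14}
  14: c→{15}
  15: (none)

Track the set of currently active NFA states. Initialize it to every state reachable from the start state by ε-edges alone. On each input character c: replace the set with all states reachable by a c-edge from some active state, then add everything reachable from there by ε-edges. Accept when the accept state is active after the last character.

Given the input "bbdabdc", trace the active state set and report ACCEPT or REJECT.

Answer: REJECT

Derivation:
S₀ = ε-closure({0}) = {0}
'b' @ 1: {1,2}
'b' @ 2: {3,4,5,6,8}
'd' @ 3: {}  — no active states
rest 'abdc' ignored (set empty)
after full input: {}  (accept=15 not in)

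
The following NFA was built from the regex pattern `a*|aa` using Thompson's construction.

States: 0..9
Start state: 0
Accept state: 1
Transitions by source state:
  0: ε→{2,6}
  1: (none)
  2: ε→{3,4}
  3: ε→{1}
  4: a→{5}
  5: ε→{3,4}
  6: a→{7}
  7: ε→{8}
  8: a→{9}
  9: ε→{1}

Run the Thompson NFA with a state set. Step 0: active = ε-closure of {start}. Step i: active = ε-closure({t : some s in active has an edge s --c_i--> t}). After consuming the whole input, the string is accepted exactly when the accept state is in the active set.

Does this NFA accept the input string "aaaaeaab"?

Answer: REJECT

Steps:
initial (ε-close {0}): {0,1,2,3,4,6}
'a' @ 1: {1,3,4,5,7,8}  (accept∈set)
'a' @ 2: {1,3,4,5,9}  (accept∈set)
'a' @ 3: {1,3,4,5}  (accept∈set)
'a' @ 4: {1,3,4,5}  (accept∈set)
'e' @ 5: {}  — dead — no transitions
rest 'aab' ignored (set empty)
final: {}; accept 1 not in set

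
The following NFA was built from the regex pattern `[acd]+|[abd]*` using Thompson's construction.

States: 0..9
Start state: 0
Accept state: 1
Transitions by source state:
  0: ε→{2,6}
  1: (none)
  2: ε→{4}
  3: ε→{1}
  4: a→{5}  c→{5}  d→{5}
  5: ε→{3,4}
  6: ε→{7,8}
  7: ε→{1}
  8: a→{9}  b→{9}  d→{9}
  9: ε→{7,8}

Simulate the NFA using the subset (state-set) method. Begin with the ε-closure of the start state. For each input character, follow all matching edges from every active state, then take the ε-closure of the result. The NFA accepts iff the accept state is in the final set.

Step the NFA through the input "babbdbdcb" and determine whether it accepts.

start: ε-closure({0}) = {0,1,2,4,6,7,8}
'b' @ 1: {1,7,8,9}  (accept∈set)
'a' @ 2: {1,7,8,9}  (accept∈set)
'b' @ 3: {1,7,8,9}  (accept∈set)
'b' @ 4: {1,7,8,9}  (accept∈set)
'd' @ 5: {1,7,8,9}  (accept∈set)
'b' @ 6: {1,7,8,9}  (accept∈set)
'd' @ 7: {1,7,8,9}  (accept∈set)
'c' @ 8: {}  — state set empty
rest 'b' ignored (set empty)
final: {}; accept 1 not in set

Answer: REJECT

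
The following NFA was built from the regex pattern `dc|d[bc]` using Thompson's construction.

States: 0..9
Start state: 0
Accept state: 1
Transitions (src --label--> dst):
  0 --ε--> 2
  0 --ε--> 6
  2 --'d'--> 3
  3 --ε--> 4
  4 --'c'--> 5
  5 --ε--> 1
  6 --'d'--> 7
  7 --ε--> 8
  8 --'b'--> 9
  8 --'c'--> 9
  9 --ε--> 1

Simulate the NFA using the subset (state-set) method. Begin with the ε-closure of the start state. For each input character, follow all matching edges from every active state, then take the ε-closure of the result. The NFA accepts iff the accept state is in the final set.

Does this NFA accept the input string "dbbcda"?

initial (ε-close {0}): {0,2,6}
'd' @ 1: {3,4,7,8}
'b' @ 2: {1,9}  [accepting]
'b' @ 3: {}  — no active states
rest 'cda' ignored (set empty)
after full input: {}  (accept=1 not in)

Answer: REJECT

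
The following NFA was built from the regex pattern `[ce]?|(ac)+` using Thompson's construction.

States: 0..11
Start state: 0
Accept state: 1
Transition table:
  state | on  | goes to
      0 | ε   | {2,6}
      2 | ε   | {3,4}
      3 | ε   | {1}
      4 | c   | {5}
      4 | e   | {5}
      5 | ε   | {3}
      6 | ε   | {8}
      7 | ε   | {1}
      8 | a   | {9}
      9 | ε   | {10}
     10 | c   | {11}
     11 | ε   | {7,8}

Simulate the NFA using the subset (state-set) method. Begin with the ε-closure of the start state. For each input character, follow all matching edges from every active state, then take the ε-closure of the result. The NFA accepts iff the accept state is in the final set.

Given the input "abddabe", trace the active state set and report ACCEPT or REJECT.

initial (ε-close {0}): {0,1,2,3,4,6,8}
'a' @ 1: {9,10}
'b' @ 2: {}  — state set empty
rest 'ddabe' ignored (set empty)
end set {} — state 1 not in

Answer: REJECT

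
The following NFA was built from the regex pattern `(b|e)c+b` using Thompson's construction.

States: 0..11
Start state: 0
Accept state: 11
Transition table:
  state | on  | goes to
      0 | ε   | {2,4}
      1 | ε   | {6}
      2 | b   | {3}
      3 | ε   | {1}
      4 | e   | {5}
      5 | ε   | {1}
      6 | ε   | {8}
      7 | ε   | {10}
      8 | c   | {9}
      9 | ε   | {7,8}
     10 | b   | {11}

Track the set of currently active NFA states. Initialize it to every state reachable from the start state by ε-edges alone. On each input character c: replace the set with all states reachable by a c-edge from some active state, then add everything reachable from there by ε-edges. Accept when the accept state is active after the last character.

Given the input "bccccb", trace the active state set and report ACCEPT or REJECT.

start: ε-closure({0}) = {0,2,4}
'b' @ 1: {1,3,6,8}
'c' @ 2: {7,8,9,10}
'c' @ 3: {7,8,9,10}
'c' @ 4: {7,8,9,10}
'c' @ 5: {7,8,9,10}
'b' @ 6: {11}  ✓accept
end set {11} — state 11 in

Answer: ACCEPT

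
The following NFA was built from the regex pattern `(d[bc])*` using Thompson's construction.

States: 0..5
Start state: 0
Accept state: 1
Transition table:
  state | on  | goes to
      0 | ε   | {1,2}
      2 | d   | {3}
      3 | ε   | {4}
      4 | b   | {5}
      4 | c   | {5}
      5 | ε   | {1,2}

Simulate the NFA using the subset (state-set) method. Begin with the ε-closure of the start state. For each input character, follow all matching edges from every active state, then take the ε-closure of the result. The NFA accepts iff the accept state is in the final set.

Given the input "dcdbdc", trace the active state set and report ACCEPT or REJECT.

initial (ε-close {0}): {0,1,2}
'd' @ 1: {3,4}
'c' @ 2: {1,2,5}  (accept∈set)
'd' @ 3: {3,4}
'b' @ 4: {1,2,5}  (accept∈set)
'd' @ 5: {3,4}
'c' @ 6: {1,2,5}  (accept∈set)
final: {1,2,5}; accept 1 in set

Answer: ACCEPT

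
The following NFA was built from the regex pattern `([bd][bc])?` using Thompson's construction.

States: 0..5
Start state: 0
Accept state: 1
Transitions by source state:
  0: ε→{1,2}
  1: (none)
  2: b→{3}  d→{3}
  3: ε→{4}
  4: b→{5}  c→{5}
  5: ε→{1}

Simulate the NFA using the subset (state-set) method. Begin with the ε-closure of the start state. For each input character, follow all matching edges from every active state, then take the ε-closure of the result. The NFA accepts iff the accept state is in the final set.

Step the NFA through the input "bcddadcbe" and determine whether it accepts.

start: ε-closure({0}) = {0,1,2}
'b' @ 1: {3,4}
'c' @ 2: {1,5}  (accept∈set)
'd' @ 3: {}  — no active states
rest 'dadcbe' ignored (set empty)
after full input: {}  (accept=1 not in)

Answer: REJECT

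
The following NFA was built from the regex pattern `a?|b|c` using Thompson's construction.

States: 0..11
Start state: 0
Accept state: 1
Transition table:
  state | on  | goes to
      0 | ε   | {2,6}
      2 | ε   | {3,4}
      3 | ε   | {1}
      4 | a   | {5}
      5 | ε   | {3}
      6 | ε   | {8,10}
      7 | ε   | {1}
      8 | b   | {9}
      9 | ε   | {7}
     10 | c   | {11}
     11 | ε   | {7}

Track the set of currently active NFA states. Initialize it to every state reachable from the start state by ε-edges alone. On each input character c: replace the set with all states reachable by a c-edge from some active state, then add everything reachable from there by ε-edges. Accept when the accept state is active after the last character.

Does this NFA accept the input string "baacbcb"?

Answer: REJECT

Steps:
S₀ = ε-closure({0}) = {0,1,2,3,4,6,8,10}
'b' @ 1: {1,7,9}  [accepting]
'a' @ 2: {}  — state set empty
rest 'acbcb' ignored (set empty)
end set {} — state 1 not in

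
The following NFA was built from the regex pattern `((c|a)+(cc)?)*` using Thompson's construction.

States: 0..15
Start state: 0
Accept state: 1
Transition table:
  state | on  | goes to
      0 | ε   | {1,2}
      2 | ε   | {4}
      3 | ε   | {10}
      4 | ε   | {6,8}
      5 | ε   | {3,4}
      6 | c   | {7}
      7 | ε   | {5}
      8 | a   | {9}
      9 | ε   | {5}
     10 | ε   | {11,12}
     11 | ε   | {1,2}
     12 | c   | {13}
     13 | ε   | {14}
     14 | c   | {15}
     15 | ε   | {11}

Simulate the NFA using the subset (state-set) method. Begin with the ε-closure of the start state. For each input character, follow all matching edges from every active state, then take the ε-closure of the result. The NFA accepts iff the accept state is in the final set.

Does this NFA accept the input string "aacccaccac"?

Answer: ACCEPT

Derivation:
initial (ε-close {0}): {0,1,2,4,6,8}
'a' @ 1: {1,2,3,4,5,6,8,9,10,11,12}  ✓accept
'a' @ 2: {1,2,3,4,5,6,8,9,10,11,12}  ✓accept
'c' @ 3: {1,2,3,4,5,6,7,8,10,11,12,13,14}  ✓accept
'c' @ 4: {1,2,3,4,5,6,7,8,10,11,12,13,14,15}  ✓accept
'c' @ 5: {1,2,3,4,5,6,7,8,10,11,12,13,14,15}  ✓accept
'a' @ 6: {1,2,3,4,5,6,8,9,10,11,12}  ✓accept
'c' @ 7: {1,2,3,4,5,6,7,8,10,11,12,13,14}  ✓accept
'c' @ 8: {1,2,3,4,5,6,7,8,10,11,12,13,14,15}  ✓accept
'a' @ 9: {1,2,3,4,5,6,8,9,10,11,12}  ✓accept
'c' @ 10: {1,2,3,4,5,6,7,8,10,11,12,13,14}  ✓accept
after full input: {1,2,3,4,5,6,7,8,10,11,12,13,14}  (accept=1 in)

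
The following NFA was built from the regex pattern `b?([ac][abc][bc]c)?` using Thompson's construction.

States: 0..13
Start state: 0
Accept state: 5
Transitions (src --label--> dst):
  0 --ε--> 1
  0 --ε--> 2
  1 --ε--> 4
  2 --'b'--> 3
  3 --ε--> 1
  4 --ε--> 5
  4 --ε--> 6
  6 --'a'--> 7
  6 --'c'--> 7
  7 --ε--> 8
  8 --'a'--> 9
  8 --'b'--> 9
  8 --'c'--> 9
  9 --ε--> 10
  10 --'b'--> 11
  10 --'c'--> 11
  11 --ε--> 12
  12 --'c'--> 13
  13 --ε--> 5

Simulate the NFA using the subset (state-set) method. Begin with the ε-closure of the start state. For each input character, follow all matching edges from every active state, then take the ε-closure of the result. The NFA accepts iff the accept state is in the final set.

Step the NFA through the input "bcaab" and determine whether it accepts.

initial (ε-close {0}): {0,1,2,4,5,6}
'b' @ 1: {1,3,4,5,6}  (accept∈set)
'c' @ 2: {7,8}
'a' @ 3: {9,10}
'a' @ 4: {}  — dead — no transitions
rest 'b' ignored (set empty)
end set {} — state 5 not in

Answer: REJECT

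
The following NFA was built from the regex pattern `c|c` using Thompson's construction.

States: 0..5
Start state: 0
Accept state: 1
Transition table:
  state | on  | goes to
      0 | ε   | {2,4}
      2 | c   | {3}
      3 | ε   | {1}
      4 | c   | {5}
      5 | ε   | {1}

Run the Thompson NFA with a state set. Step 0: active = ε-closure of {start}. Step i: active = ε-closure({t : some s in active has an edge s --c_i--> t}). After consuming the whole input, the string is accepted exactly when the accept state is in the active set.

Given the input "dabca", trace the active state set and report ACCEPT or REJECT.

Answer: REJECT

Derivation:
start: ε-closure({0}) = {0,2,4}
'd' @ 1: {}  — state set empty
rest 'abca' ignored (set empty)
final: {}; accept 1 not in set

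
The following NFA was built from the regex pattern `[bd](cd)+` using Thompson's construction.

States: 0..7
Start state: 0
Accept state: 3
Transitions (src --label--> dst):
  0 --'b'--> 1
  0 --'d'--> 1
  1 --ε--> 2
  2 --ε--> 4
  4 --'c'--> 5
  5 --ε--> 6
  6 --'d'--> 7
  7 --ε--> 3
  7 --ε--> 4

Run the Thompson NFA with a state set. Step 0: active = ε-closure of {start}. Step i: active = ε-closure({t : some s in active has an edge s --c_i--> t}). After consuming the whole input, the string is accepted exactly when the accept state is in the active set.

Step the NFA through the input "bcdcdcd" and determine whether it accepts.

start: ε-closure({0}) = {0}
'b' @ 1: {1,2,4}
'c' @ 2: {5,6}
'd' @ 3: {3,4,7}  (accept∈set)
'c' @ 4: {5,6}
'd' @ 5: {3,4,7}  (accept∈set)
'c' @ 6: {5,6}
'd' @ 7: {3,4,7}  (accept∈set)
end set {3,4,7} — state 3 in

Answer: ACCEPT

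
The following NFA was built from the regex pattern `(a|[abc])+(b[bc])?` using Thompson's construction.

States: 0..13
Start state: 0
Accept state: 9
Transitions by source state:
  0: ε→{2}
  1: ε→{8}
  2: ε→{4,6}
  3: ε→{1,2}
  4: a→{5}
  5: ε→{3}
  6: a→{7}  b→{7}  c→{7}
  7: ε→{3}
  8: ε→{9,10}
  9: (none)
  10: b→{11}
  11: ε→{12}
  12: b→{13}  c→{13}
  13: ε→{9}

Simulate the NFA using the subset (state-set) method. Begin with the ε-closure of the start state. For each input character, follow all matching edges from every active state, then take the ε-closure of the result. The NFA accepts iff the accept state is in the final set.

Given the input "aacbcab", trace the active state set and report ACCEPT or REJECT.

S₀ = ε-closure({0}) = {0,2,4,6}
'a' @ 1: {1,2,3,4,5,6,7,8,9,10}  ✓accept
'a' @ 2: {1,2,3,4,5,6,7,8,9,10}  ✓accept
'c' @ 3: {1,2,3,4,6,7,8,9,10}  ✓accept
'b' @ 4: {1,2,3,4,6,7,8,9,10,11,12}  ✓accept
'c' @ 5: {1,2,3,4,6,7,8,9,10,13}  ✓accept
'a' @ 6: {1,2,3,4,5,6,7,8,9,10}  ✓accept
'b' @ 7: {1,2,3,4,6,7,8,9,10,11,12}  ✓accept
after full input: {1,2,3,4,6,7,8,9,10,11,12}  (accept=9 in)

Answer: ACCEPT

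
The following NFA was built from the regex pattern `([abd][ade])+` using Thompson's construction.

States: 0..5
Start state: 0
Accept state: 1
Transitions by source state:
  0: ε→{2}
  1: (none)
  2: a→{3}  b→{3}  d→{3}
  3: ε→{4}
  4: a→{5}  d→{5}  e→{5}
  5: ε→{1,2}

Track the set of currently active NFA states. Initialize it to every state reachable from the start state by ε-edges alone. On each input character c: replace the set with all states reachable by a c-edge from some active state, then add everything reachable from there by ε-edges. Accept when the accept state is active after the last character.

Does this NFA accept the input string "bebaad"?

Answer: ACCEPT

Derivation:
S₀ = ε-closure({0}) = {0,2}
'b' @ 1: {3,4}
'e' @ 2: {1,2,5}  ✓accept
'b' @ 3: {3,4}
'a' @ 4: {1,2,5}  ✓accept
'a' @ 5: {3,4}
'd' @ 6: {1,2,5}  ✓accept
final: {1,2,5}; accept 1 in set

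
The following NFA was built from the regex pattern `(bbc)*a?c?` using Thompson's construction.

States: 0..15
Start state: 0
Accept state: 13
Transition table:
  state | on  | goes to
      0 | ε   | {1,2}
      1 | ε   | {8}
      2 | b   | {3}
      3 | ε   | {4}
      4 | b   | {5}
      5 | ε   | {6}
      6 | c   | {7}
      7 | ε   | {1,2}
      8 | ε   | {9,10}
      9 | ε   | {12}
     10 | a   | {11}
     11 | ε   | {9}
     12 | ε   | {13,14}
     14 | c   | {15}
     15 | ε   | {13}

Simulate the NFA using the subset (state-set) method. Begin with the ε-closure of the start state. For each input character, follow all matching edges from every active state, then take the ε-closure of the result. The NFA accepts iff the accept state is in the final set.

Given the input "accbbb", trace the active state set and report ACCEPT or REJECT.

initial (ε-close {0}): {0,1,2,8,9,10,12,13,14}
'a' @ 1: {9,11,12,13,14}  (accept∈set)
'c' @ 2: {13,15}  (accept∈set)
'c' @ 3: {}  — no active states
rest 'bbb' ignored (set empty)
final: {}; accept 13 not in set

Answer: REJECT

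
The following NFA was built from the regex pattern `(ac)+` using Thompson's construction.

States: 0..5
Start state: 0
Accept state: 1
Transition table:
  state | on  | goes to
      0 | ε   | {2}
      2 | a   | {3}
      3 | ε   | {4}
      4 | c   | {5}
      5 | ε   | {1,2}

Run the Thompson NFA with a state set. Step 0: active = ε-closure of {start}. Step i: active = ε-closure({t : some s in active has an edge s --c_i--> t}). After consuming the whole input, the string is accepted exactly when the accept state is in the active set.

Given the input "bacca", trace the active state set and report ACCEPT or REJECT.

Answer: REJECT

Derivation:
start: ε-closure({0}) = {0,2}
'b' @ 1: {}  — no active states
rest 'acca' ignored (set empty)
after full input: {}  (accept=1 not in)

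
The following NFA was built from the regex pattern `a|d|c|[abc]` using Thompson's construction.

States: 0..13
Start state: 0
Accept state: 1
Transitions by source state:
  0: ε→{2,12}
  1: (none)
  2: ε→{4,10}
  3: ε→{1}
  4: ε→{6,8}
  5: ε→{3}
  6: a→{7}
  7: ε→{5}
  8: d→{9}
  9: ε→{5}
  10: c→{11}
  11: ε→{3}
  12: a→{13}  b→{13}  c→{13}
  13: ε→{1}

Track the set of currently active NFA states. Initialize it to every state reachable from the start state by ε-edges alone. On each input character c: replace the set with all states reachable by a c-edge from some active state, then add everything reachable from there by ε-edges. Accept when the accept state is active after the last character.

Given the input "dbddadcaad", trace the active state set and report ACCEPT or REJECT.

Answer: REJECT

Derivation:
start: ε-closure({0}) = {0,2,4,6,8,10,12}
'd' @ 1: {1,3,5,9}  ✓accept
'b' @ 2: {}  — state set empty
rest 'ddadcaad' ignored (set empty)
after full input: {}  (accept=1 not in)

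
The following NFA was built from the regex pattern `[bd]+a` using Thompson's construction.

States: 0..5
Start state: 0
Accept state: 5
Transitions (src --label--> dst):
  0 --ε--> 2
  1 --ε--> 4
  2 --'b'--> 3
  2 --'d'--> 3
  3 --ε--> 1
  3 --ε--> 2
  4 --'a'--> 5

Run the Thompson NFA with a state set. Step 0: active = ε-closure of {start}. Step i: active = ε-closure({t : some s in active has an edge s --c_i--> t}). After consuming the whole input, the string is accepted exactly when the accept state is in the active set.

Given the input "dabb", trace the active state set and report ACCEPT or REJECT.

S₀ = ε-closure({0}) = {0,2}
'd' @ 1: {1,2,3,4}
'a' @ 2: {5}  [accepting]
'b' @ 3: {}  — dead — no transitions
rest 'b' ignored (set empty)
end set {} — state 5 not in

Answer: REJECT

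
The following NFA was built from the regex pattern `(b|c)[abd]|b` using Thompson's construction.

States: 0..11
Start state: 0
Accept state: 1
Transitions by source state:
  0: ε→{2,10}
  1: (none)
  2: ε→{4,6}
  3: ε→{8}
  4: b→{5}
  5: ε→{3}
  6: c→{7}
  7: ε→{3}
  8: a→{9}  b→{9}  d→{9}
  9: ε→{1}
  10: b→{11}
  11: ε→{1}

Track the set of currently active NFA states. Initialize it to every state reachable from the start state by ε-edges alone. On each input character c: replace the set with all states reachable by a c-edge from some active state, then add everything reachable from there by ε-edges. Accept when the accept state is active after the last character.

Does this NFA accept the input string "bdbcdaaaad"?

start: ε-closure({0}) = {0,2,4,6,10}
'b' @ 1: {1,3,5,8,11}  (accept∈set)
'd' @ 2: {1,9}  (accept∈set)
'b' @ 3: {}  — state set empty
rest 'cdaaaad' ignored (set empty)
end set {} — state 1 not in

Answer: REJECT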